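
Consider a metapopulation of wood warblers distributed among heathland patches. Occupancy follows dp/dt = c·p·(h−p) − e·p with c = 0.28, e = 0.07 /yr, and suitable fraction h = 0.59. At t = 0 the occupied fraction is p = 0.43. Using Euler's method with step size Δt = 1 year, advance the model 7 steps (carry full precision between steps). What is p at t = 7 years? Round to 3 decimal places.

Update rule: p ← p + [c·p·(h−p) − e·p]·Δt with Δt = 1.
step 1: Δp = -0.01084, p = 0.41916
step 2: Δp = -0.00929, p = 0.40987
step 3: Δp = -0.00802, p = 0.40185
step 4: Δp = -0.00696, p = 0.39489
step 5: Δp = -0.00607, p = 0.38882
step 6: Δp = -0.00532, p = 0.38351
step 7: Δp = -0.00467, p = 0.37884

0.379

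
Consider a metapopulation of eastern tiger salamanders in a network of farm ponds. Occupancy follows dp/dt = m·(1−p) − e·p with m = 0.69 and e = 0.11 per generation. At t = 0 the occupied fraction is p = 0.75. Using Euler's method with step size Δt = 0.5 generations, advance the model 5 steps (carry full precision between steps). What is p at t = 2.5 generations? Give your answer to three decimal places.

0.854

Update rule: p ← p + [m·(1−p) − e·p]·Δt with Δt = 0.5.
p: 0.75000 → 0.79500  (Δp = +0.04500)
p: 0.79500 → 0.82200  (Δp = +0.02700)
p: 0.82200 → 0.83820  (Δp = +0.01620)
p: 0.83820 → 0.84792  (Δp = +0.00972)
p: 0.84792 → 0.85375  (Δp = +0.00583)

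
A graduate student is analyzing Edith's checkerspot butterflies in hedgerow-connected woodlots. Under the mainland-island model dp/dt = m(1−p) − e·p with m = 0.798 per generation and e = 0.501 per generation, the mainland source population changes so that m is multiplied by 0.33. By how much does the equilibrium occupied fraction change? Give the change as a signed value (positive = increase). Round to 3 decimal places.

-0.270

Before: p* = 0.798/(0.798+0.501) = 0.6143.
After: m = 0.26334, e = 0.501; p* = 0.26334/0.7643 = 0.3445.
Δp* = 0.3445 − 0.6143 = -0.2698.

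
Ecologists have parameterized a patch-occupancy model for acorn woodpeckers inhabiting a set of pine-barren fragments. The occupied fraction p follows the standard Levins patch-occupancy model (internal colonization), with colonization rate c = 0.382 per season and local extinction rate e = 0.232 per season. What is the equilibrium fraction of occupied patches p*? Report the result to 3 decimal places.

0.393

At equilibrium, colonization balances extinction: c·p*·(1−p*) = e·p*.
So p* = 1 − e/c = 1 − 0.232/0.382 = 1 − 0.6073 = 0.3927.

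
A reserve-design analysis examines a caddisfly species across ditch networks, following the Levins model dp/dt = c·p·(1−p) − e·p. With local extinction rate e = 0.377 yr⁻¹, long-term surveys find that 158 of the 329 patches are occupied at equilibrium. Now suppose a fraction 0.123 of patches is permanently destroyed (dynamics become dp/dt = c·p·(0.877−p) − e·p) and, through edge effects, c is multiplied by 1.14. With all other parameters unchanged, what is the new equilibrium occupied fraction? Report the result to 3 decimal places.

0.421

Observed p* = 158/329 = 0.48024.
Balance c(1−p*) = e gives c = e/(1 − 0.48024) = 0.377/0.51976 = 0.72533.
New p* = 0.877 − e/c = 0.877 − 0.37700/0.82688 = 0.42107.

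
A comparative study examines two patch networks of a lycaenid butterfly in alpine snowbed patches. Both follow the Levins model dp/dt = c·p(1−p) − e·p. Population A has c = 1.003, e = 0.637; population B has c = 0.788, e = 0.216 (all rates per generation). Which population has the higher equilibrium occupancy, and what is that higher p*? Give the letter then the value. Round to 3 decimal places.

A: p*_A = 1 − 0.637/1.003 = 0.3649.
B: p*_B = 1 − 0.216/0.788 = 0.7259.
B is higher at 0.7259.

B, 0.726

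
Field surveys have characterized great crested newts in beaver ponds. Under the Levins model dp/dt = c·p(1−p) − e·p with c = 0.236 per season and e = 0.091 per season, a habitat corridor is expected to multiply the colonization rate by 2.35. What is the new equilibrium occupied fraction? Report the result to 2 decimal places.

0.84

Before: p* = 1 − 0.091/0.236 = 0.6144.
After the change, c = 0.5546, e = 0.091, so p* = 1 − 0.091/0.5546 = 0.8359.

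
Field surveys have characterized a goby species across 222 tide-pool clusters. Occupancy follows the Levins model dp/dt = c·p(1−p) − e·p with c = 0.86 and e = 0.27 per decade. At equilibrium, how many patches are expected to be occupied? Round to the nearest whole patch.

p* = 1 − e/c = 1 − 0.27/0.86 = 0.6860.
Expected occupied patches = N × p* = 222 × 0.6860 = 152.30 ≈ 152.

152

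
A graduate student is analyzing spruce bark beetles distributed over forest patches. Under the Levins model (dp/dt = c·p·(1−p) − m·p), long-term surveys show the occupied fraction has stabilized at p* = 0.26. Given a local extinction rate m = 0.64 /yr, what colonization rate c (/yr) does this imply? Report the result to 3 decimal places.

0.865

At equilibrium c(1−p*) = m, so c = m/(1−p*).
c = 0.64/(1 − 0.26) = 0.64/0.7400 = 0.8649.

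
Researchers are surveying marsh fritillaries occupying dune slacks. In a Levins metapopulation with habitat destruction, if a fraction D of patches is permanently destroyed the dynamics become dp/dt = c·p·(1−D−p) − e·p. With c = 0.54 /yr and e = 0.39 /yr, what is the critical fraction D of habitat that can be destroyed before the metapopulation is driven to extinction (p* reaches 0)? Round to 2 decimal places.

The nontrivial equilibrium is p* = (1−D) − e/c; extinction occurs when this hits zero.
So D_crit = 1 − e/c = 1 − 0.39/0.54 = 1 − 0.7222 = 0.2778.
This equals the undisturbed p*, a classic result of Lande's extension.

0.28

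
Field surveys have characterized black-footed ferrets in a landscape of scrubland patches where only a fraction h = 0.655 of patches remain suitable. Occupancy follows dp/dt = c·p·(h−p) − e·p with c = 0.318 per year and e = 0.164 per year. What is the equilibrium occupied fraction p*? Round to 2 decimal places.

0.14

Setting dp/dt = 0 and dividing by p* gives c·(h−p*) = e.
So p* = h − e/c = 0.655 − 0.164/0.318 = 0.655 − 0.5157 = 0.1393.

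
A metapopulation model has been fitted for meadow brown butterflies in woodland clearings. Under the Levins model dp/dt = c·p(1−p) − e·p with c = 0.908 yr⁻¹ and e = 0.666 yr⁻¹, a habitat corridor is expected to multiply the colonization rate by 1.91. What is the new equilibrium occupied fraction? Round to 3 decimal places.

Before: p* = 1 − 0.666/0.908 = 0.2665.
After the change, c = 1.73428, e = 0.666, so p* = 1 − 0.666/1.73428 = 0.6160.

0.616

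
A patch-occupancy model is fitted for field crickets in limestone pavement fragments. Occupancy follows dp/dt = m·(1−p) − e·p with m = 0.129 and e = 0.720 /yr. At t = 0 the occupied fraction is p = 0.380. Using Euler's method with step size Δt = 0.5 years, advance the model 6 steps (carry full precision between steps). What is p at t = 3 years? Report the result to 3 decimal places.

0.160

Update rule: p ← p + [m·(1−p) − e·p]·Δt with Δt = 0.5.
t = 0.5: p = 0.38000 + (-0.09681) = 0.28319
t = 1: p = 0.28319 + (-0.05571) = 0.22748
t = 1.5: p = 0.22748 + (-0.03206) = 0.19541
t = 2: p = 0.19541 + (-0.01845) = 0.17696
t = 2.5: p = 0.17696 + (-0.01062) = 0.16634
t = 3: p = 0.16634 + (-0.00611) = 0.16023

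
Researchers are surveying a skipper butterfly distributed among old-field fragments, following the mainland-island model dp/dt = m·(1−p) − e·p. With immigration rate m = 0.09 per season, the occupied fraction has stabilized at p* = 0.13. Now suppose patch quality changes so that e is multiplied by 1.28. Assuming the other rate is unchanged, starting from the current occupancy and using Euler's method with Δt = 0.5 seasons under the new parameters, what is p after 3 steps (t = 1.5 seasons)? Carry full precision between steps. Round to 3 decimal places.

0.109

Balance m(1−p*) = e·p* gives e = m(1−p*)/p* = 0.09×0.87000/0.13000 = 0.60231.
Starting from p₀ = 0.13000; update p ← p + (dp/dt)·Δt with the new parameters.
  1  |  dp/dt·Δt = -0.010962  |  p_1 = 0.119038
  2  |  dp/dt·Δt = -0.006243  |  p_2 = 0.112795
  3  |  dp/dt·Δt = -0.003556  |  p_3 = 0.109239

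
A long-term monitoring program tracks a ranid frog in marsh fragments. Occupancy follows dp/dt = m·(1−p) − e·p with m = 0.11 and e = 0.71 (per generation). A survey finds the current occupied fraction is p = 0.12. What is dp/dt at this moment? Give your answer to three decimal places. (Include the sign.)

Colonization term: m·(1−p) = 0.11×0.8800 = 0.09680.
Extinction term: e·p = 0.08520.
dp/dt = 0.09680 − 0.08520 = 0.01160.

0.012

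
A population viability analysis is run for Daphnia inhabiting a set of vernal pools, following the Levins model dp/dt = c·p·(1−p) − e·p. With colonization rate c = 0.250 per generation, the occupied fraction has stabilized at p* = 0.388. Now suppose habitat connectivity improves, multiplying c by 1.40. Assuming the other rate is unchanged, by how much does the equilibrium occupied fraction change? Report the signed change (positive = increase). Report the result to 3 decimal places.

Balance c(1−p*) = e gives e = 0.250×(1 − 0.38800) = 0.15300.
New p* = 1 − e/c = 1 − 0.15300/0.35000 = 0.56286.
Δp* = 0.56286 − 0.38800 = +0.17486.

0.175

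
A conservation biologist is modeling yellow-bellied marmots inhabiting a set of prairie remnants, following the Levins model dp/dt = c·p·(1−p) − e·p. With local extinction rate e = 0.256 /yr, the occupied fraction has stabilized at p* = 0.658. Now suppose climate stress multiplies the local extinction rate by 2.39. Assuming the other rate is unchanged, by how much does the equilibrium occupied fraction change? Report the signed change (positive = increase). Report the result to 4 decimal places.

-0.4754

Balance c(1−p*) = e gives c = e/(1 − 0.65800) = 0.256/0.34200 = 0.74854.
New p* = 1 − e/c = 1 − 0.61184/0.74854 = 0.18262.
Δp* = 0.18262 − 0.65800 = -0.47538.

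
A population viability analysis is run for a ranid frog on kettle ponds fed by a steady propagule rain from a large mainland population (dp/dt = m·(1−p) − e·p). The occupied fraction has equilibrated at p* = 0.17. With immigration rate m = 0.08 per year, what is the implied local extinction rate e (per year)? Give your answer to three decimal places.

0.391

At equilibrium m(1−p*) = e·p*, so e = m(1−p*)/p*.
e = 0.08 × 0.8300 / 0.17 = 0.3906.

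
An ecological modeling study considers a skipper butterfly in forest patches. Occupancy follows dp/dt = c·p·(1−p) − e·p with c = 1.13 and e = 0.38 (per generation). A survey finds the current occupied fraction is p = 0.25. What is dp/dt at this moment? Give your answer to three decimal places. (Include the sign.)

0.117

Colonization term: c·p·(1−p) = 1.13×0.25×0.7500 = 0.21187.
Extinction term: e·p = 0.09500.
dp/dt = 0.21187 − 0.09500 = 0.11687.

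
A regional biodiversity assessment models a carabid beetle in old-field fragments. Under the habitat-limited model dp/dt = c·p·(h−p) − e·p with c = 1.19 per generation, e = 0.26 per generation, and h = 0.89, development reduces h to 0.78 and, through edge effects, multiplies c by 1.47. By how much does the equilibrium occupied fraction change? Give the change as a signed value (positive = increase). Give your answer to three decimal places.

Before: p* = h − e/c = 0.89 − 0.26/1.19 = 0.89 − 0.2185 = 0.6715.
After: c = 1.7493, e = 0.26, h = 0.78; p* = 0.78 − 0.26/1.7493 = 0.6314.
Δp* = 0.6314 − 0.6715 = -0.0401.

-0.040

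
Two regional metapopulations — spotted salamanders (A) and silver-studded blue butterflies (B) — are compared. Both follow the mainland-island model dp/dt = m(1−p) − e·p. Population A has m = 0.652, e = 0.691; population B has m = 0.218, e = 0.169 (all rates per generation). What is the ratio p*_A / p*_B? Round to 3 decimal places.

0.862

A: p*_A = m/(m+e) = 0.652/1.3430 = 0.4855.
B: p*_B = 0.218/0.3870 = 0.5633.
p*_A / p*_B = 0.4855/0.5633 = 0.8618.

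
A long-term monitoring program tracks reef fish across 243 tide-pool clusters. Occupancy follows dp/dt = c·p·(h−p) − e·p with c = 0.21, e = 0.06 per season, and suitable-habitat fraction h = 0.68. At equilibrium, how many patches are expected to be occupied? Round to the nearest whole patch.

96

p* = h − e/c = 0.68 − 0.2857 = 0.3943.
Expected occupied patches = N × p* = 243 × 0.3943 = 95.81 ≈ 96.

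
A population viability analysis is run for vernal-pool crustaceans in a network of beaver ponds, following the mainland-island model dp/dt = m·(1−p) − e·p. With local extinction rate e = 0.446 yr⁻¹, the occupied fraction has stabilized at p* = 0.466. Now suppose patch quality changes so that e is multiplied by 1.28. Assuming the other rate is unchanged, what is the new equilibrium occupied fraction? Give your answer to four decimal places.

0.4054

Balance m(1−p*) = e·p* gives m = e·p*/(1−p*) = 0.446×0.46600/0.53400 = 0.38921.
New p* = m/(m+e) = 0.38921/(0.38921+0.57088) = 0.40539.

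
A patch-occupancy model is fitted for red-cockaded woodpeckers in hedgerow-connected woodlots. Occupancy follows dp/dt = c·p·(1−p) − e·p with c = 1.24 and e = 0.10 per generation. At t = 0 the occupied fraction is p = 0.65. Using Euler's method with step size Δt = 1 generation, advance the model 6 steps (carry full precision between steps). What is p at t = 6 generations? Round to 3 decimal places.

0.919

Update rule: p ← p + [c·p·(1−p) − e·p]·Δt with Δt = 1.
  1  |  dp/dt·Δt = +0.217100  |  p_1 = 0.867100
  2  |  dp/dt·Δt = +0.056185  |  p_2 = 0.923285
  3  |  dp/dt·Δt = -0.004499  |  p_3 = 0.918786
  4  |  dp/dt·Δt = +0.000649  |  p_4 = 0.919434
  5  |  dp/dt·Δt = -0.000090  |  p_5 = 0.919344
  6  |  dp/dt·Δt = +0.000013  |  p_6 = 0.919356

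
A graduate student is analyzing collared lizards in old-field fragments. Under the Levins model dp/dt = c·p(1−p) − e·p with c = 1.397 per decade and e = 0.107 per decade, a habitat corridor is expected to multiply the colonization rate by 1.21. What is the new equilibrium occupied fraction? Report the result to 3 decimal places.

Before: p* = 1 − 0.107/1.397 = 0.9234.
After the change, c = 1.69037, e = 0.107, so p* = 1 − 0.107/1.69037 = 0.9367.

0.937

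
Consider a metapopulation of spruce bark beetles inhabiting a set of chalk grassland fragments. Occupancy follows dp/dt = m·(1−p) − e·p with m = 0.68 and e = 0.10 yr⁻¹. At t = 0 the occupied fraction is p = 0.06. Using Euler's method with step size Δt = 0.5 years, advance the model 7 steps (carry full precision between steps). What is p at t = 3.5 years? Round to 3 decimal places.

Update rule: p ← p + [m·(1−p) − e·p]·Δt with Δt = 0.5.
p: 0.06000 → 0.37660  (Δp = +0.31660)
p: 0.37660 → 0.56973  (Δp = +0.19313)
p: 0.56973 → 0.68753  (Δp = +0.11781)
p: 0.68753 → 0.75940  (Δp = +0.07186)
p: 0.75940 → 0.80323  (Δp = +0.04384)
p: 0.80323 → 0.82997  (Δp = +0.02674)
p: 0.82997 → 0.84628  (Δp = +0.01631)

0.846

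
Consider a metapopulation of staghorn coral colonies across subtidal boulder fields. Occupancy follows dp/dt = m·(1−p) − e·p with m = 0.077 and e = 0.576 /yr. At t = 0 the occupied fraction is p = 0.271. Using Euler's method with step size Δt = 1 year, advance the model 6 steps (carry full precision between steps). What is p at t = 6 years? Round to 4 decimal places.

Update rule: p ← p + [m·(1−p) − e·p]·Δt with Δt = 1.
step 1: Δp = -0.09996, p = 0.17104
step 2: Δp = -0.03469, p = 0.13635
step 3: Δp = -0.01204, p = 0.12431
step 4: Δp = -0.00418, p = 0.12014
step 5: Δp = -0.00145, p = 0.11869
step 6: Δp = -0.00050, p = 0.11818

0.1182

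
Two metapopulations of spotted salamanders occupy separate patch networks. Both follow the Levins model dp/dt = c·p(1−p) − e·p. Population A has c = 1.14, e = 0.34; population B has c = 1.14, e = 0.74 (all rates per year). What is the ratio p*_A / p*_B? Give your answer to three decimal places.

2.000

A: p*_A = 1 − 0.34/1.14 = 0.7018.
B: p*_B = 1 − 0.74/1.14 = 0.3509.
p*_A / p*_B = 0.7018/0.3509 = 2.0000.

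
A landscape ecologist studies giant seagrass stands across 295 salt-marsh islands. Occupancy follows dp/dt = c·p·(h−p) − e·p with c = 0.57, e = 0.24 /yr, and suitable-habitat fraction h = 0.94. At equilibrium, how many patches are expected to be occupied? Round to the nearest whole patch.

p* = h − e/c = 0.94 − 0.4211 = 0.5189.
Expected occupied patches = N × p* = 295 × 0.5189 = 153.09 ≈ 153.

153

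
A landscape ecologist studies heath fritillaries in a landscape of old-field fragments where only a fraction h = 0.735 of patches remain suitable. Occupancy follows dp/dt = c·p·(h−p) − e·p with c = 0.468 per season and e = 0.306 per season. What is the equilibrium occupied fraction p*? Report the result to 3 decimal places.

0.081

Setting dp/dt = 0 and dividing by p* gives c·(h−p*) = e.
So p* = h − e/c = 0.735 − 0.306/0.468 = 0.735 − 0.6538 = 0.0812.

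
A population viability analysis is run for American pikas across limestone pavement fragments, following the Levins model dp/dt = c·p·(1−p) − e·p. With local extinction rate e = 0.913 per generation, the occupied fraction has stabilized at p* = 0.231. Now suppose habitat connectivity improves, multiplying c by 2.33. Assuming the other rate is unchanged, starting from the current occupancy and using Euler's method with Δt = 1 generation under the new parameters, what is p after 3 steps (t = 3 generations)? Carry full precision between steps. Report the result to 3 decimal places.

0.602

Balance c(1−p*) = e gives c = e/(1 − 0.23100) = 0.913/0.76900 = 1.18726.
Starting from p₀ = 0.23100; update p ← p + (dp/dt)·Δt with the new parameters.
step 1: Δp = +0.28050, p = 0.51150
step 2: Δp = +0.22421, p = 0.73571
step 3: Δp = -0.13382, p = 0.60189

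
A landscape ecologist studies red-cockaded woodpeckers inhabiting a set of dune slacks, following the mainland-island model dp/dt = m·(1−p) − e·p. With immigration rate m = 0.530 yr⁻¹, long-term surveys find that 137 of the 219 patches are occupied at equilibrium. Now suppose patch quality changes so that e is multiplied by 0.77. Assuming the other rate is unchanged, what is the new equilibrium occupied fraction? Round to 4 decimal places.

0.6845

Observed p* = 137/219 = 0.62557.
Balance m(1−p*) = e·p* gives e = m(1−p*)/p* = 0.530×0.37443/0.62557 = 0.31723.
New p* = m/(m+e) = 0.53000/(0.53000+0.24427) = 0.68452.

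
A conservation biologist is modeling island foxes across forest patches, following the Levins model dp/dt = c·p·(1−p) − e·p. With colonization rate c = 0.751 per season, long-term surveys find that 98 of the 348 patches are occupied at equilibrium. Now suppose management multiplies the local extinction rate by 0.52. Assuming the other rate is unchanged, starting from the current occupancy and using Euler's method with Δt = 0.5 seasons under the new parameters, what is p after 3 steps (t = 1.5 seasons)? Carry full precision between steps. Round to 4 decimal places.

0.3911

Observed p* = 98/348 = 0.28161.
Balance c(1−p*) = e gives e = 0.751×(1 − 0.28161) = 0.53951.
Starting from p₀ = 0.28161; update p ← p + (dp/dt)·Δt with the new parameters.
t = 0.5: p = 0.28161 + (+0.03646) = 0.31807
t = 1: p = 0.31807 + (+0.03683) = 0.35490
t = 1.5: p = 0.35490 + (+0.03619) = 0.39109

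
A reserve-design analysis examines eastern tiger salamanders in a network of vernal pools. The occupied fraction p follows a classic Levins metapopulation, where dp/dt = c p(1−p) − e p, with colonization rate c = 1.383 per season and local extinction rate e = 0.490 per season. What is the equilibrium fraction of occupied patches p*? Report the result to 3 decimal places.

Setting dp/dt = 0 and dividing through by p* gives c·(1−p*) = e.
So p* = 1 − e/c = 1 − 0.490/1.383 = 1 − 0.3543 = 0.6457.

0.646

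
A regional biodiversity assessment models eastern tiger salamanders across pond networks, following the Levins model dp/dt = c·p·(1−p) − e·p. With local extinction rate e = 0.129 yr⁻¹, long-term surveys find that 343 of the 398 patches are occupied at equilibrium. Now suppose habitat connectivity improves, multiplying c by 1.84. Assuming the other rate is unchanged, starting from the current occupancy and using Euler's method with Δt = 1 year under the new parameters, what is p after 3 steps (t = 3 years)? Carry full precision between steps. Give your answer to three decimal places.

0.936

Observed p* = 343/398 = 0.86181.
Balance c(1−p*) = e gives c = e/(1 − 0.86181) = 0.129/0.13819 = 0.93349.
Starting from p₀ = 0.86181; update p ← p + (dp/dt)·Δt with the new parameters.
step 1: Δp = +0.09339, p = 0.95519
step 2: Δp = -0.04971, p = 0.90549
step 3: Δp = +0.03019, p = 0.93567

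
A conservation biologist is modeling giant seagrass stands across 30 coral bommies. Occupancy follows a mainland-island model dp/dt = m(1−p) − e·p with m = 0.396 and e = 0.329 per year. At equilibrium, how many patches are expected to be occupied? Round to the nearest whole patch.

16

p* = m/(m+e) = 0.396/0.7250 = 0.5462.
Expected occupied patches = N × p* = 30 × 0.5462 = 16.39 ≈ 16.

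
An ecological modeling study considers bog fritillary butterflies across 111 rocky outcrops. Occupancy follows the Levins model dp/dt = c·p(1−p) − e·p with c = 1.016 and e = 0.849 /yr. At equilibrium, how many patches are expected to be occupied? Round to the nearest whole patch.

p* = 1 − e/c = 1 − 0.849/1.016 = 0.1644.
Expected occupied patches = N × p* = 111 × 0.1644 = 18.25 ≈ 18.

18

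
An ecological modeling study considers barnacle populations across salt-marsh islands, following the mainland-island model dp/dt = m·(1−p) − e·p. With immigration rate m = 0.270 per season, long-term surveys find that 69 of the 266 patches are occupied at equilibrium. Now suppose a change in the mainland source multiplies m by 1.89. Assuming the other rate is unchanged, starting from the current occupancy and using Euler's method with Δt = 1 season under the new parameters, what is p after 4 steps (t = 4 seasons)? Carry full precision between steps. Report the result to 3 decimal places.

0.397

Observed p* = 69/266 = 0.25940.
Balance m(1−p*) = e·p* gives e = m(1−p*)/p* = 0.270×0.74060/0.25940 = 0.77087.
Starting from p₀ = 0.25940; update p ← p + (dp/dt)·Δt with the new parameters.
p: 0.25940 → 0.43737  (Δp = +0.17797)
p: 0.43737 → 0.38733  (Δp = -0.05004)
p: 0.38733 → 0.40140  (Δp = +0.01407)
p: 0.40140 → 0.39744  (Δp = -0.00396)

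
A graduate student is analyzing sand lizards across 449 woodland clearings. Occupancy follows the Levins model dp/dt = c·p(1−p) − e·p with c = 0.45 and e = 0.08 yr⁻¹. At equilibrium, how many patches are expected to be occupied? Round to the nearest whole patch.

p* = 1 − e/c = 1 − 0.08/0.45 = 0.8222.
Expected occupied patches = N × p* = 449 × 0.8222 = 369.18 ≈ 369.

369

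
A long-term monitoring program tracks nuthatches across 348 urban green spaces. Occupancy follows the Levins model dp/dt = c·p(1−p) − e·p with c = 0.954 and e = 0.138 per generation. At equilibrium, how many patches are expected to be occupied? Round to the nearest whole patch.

p* = 1 − e/c = 1 − 0.138/0.954 = 0.8553.
Expected occupied patches = N × p* = 348 × 0.8553 = 297.66 ≈ 298.

298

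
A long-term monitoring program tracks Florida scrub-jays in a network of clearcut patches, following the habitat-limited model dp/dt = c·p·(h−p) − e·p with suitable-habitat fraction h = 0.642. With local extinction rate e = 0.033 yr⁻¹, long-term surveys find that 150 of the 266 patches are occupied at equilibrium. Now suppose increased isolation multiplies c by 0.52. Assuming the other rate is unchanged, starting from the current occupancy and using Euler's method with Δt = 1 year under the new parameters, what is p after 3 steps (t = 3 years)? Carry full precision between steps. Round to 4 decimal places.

Observed p* = 150/266 = 0.56391.
Balance c(h−p*) = e gives c = e/(0.642 − 0.56391) = 0.033/0.07809 = 0.42259.
Starting from p₀ = 0.56391; update p ← p + (dp/dt)·Δt with the new parameters.
p: 0.56391 → 0.55498  (Δp = -0.00893)
p: 0.55498 → 0.54728  (Δp = -0.00770)
p: 0.54728 → 0.54061  (Δp = -0.00667)

0.5406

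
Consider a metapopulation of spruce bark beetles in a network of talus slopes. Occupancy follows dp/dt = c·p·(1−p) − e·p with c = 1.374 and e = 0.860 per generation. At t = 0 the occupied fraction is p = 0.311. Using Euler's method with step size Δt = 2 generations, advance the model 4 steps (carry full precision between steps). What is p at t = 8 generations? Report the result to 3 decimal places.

0.374

Update rule: p ← p + [c·p·(1−p) − e·p]·Δt with Δt = 2.
  1  |  dp/dt·Δt = +0.053919  |  p_1 = 0.364919
  2  |  dp/dt·Δt = +0.009197  |  p_2 = 0.374116
  3  |  dp/dt·Δt = -0.000026  |  p_3 = 0.374090
  4  |  dp/dt·Δt = +0.000001  |  p_4 = 0.374090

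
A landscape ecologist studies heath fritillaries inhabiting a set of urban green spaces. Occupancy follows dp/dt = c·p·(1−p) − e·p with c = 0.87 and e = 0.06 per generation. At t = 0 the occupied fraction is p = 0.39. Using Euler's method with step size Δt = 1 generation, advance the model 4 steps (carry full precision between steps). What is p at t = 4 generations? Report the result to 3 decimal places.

Update rule: p ← p + [c·p·(1−p) − e·p]·Δt with Δt = 1.
step 1: Δp = +0.18357, p = 0.57357
step 2: Δp = +0.17838, p = 0.75195
step 3: Δp = +0.11716, p = 0.86911
step 4: Δp = +0.04683, p = 0.91593

0.916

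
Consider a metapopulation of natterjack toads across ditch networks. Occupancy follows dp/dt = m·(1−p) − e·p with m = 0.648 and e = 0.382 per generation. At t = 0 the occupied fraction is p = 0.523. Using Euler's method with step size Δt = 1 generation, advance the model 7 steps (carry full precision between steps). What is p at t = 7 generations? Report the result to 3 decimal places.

0.629

Update rule: p ← p + [m·(1−p) − e·p]·Δt with Δt = 1.
t = 1: p = 0.52300 + (+0.10931) = 0.63231
t = 2: p = 0.63231 + (-0.00328) = 0.62903
t = 3: p = 0.62903 + (+0.00010) = 0.62913
t = 4: p = 0.62913 + (-0.00000) = 0.62913
t = 5: p = 0.62913 + (+0.00000) = 0.62913
t = 6: p = 0.62913 + (-0.00000) = 0.62913
t = 7: p = 0.62913 + (+0.00000) = 0.62913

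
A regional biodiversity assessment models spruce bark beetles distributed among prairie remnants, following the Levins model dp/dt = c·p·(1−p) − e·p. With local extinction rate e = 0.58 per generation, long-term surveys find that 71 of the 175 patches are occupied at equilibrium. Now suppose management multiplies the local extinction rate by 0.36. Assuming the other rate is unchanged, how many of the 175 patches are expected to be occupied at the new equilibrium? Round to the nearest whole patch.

138

Observed p* = 71/175 = 0.40571.
Balance c(1−p*) = e gives c = e/(1 − 0.40571) = 0.58/0.59429 = 0.97595.
New p* = 1 − e/c = 1 − 0.20880/0.97595 = 0.78605.
Expected occupied = 175 × 0.78605 = 137.56 ≈ 138.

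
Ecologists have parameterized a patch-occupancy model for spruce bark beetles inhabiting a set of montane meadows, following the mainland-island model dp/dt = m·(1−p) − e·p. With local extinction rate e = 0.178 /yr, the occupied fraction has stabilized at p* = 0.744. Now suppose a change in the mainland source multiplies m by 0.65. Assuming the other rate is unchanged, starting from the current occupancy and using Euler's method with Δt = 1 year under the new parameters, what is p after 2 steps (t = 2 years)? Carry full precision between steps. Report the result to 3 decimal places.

0.675

Balance m(1−p*) = e·p* gives m = e·p*/(1−p*) = 0.178×0.74400/0.25600 = 0.51731.
Starting from p₀ = 0.74400; update p ← p + (dp/dt)·Δt with the new parameters.
p: 0.74400 → 0.69765  (Δp = -0.04635)
p: 0.69765 → 0.67513  (Δp = -0.02251)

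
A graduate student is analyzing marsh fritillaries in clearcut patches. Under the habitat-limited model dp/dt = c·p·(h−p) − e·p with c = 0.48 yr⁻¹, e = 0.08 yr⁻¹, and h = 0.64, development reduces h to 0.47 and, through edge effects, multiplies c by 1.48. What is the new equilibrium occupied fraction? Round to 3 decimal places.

Before: p* = h − e/c = 0.64 − 0.08/0.48 = 0.64 − 0.1667 = 0.4733.
After: c = 0.7104, e = 0.08, h = 0.47; p* = 0.47 − 0.08/0.7104 = 0.3574.

0.357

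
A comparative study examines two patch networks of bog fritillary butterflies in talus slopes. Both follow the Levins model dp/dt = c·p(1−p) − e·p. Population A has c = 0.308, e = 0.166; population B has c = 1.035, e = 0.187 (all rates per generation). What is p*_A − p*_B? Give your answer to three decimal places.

A: p*_A = 1 − 0.166/0.308 = 0.4610.
B: p*_B = 1 − 0.187/1.035 = 0.8193.
p*_A − p*_B = 0.4610 − 0.8193 = -0.3583.

-0.358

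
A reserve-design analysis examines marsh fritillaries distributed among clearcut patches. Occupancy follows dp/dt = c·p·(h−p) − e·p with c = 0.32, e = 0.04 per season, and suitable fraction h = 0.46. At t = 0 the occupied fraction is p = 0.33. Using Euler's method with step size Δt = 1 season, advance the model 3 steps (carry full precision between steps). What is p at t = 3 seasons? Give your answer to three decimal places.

0.331

Update rule: p ← p + [c·p·(h−p) − e·p]·Δt with Δt = 1.
t = 1: p = 0.33000 + (+0.00053) = 0.33053
t = 2: p = 0.33053 + (+0.00047) = 0.33100
t = 3: p = 0.33100 + (+0.00042) = 0.33142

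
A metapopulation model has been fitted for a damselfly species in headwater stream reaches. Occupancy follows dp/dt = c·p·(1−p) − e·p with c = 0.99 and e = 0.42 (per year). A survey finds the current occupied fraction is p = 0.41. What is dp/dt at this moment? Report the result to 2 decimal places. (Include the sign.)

0.07

Colonization term: c·p·(1−p) = 0.99×0.41×0.5900 = 0.23948.
Extinction term: e·p = 0.17220.
dp/dt = 0.23948 − 0.17220 = 0.06728.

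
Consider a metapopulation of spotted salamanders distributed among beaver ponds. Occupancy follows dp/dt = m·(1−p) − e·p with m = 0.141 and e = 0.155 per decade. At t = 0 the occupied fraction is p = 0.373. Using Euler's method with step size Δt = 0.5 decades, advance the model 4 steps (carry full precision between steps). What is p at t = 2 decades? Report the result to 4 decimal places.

Update rule: p ← p + [m·(1−p) − e·p]·Δt with Δt = 0.5.
t = 0.5: p = 0.37300 + (+0.01530) = 0.38830
t = 1: p = 0.38830 + (+0.01303) = 0.40133
t = 1.5: p = 0.40133 + (+0.01110) = 0.41243
t = 2: p = 0.41243 + (+0.00946) = 0.42189

0.4219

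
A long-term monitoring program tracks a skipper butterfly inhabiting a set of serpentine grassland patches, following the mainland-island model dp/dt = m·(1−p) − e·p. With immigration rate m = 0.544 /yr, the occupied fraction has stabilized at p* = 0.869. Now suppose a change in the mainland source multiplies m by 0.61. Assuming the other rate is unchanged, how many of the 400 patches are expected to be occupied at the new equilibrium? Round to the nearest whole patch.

321

Balance m(1−p*) = e·p* gives e = m(1−p*)/p* = 0.544×0.13100/0.86900 = 0.08201.
New p* = m/(m+e) = 0.33184/(0.33184+0.08201) = 0.80184.
Expected occupied = 400 × 0.80184 = 320.74 ≈ 321.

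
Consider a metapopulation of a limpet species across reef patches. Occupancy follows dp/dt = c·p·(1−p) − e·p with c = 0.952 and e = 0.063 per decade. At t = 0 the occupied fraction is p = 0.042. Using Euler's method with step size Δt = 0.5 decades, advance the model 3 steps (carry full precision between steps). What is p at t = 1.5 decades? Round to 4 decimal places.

Update rule: p ← p + [c·p·(1−p) − e·p]·Δt with Δt = 0.5.
  1  |  dp/dt·Δt = +0.017829  |  p_1 = 0.059829
  2  |  dp/dt·Δt = +0.024890  |  p_2 = 0.084720
  3  |  dp/dt·Δt = +0.034241  |  p_3 = 0.118961

0.1190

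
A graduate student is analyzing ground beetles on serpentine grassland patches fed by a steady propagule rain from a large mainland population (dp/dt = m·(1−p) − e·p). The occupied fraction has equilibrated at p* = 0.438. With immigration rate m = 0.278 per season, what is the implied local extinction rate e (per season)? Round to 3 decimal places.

At equilibrium m(1−p*) = e·p*, so e = m(1−p*)/p*.
e = 0.278 × 0.5620 / 0.438 = 0.3567.

0.357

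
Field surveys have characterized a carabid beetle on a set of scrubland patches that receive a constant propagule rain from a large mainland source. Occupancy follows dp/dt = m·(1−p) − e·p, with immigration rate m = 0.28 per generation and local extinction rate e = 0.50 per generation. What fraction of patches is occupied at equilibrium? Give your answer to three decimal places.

At equilibrium the propagule rain into empty patches balances local extinction: m(1−p*) = e·p*.
p* = m/(m+e) = 0.28/(0.28+0.50) = 0.28/0.7800 = 0.3590.

0.359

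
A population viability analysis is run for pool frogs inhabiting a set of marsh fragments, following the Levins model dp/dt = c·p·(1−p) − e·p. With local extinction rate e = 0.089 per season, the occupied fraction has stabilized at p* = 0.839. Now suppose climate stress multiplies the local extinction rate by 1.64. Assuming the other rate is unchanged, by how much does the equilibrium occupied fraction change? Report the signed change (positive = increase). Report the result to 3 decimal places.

-0.103

Balance c(1−p*) = e gives c = e/(1 − 0.83900) = 0.089/0.16100 = 0.55280.
New p* = 1 − e/c = 1 − 0.14596/0.55280 = 0.73596.
Δp* = 0.73596 − 0.83900 = -0.10304.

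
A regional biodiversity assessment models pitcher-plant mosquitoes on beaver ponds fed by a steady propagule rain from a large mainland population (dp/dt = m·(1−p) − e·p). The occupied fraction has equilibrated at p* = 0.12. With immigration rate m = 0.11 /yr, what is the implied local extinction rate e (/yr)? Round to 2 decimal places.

0.81

At equilibrium m(1−p*) = e·p*, so e = m(1−p*)/p*.
e = 0.11 × 0.8800 / 0.12 = 0.8067.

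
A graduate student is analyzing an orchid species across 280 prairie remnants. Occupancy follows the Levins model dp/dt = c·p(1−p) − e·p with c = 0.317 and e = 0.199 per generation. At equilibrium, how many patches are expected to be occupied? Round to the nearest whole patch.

p* = 1 − e/c = 1 − 0.199/0.317 = 0.3722.
Expected occupied patches = N × p* = 280 × 0.3722 = 104.23 ≈ 104.

104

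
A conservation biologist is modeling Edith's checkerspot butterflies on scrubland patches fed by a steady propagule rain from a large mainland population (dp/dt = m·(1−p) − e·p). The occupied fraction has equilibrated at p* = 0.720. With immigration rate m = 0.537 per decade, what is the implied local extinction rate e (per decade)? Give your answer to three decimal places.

At equilibrium m(1−p*) = e·p*, so e = m(1−p*)/p*.
e = 0.537 × 0.2800 / 0.720 = 0.2088.

0.209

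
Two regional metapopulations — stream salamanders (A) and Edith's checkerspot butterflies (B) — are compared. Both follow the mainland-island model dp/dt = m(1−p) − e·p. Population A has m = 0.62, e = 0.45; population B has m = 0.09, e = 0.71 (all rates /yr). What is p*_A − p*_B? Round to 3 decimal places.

A: p*_A = m/(m+e) = 0.62/1.0700 = 0.5794.
B: p*_B = 0.09/0.8000 = 0.1125.
p*_A − p*_B = 0.5794 − 0.1125 = 0.4669.

0.467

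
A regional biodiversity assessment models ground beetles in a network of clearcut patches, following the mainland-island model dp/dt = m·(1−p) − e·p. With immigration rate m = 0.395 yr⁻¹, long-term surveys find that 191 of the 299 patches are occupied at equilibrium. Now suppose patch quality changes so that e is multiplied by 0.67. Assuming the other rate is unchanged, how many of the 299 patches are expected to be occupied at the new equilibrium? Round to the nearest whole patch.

217

Observed p* = 191/299 = 0.63880.
Balance m(1−p*) = e·p* gives e = m(1−p*)/p* = 0.395×0.36120/0.63880 = 0.22335.
New p* = m/(m+e) = 0.39500/(0.39500+0.14964) = 0.72525.
Expected occupied = 299 × 0.72525 = 216.85 ≈ 217.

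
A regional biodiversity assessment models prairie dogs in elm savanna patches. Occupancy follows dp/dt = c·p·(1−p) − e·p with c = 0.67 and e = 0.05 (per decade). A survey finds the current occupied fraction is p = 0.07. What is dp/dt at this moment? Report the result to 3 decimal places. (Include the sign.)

Colonization term: c·p·(1−p) = 0.67×0.07×0.9300 = 0.04362.
Extinction term: e·p = 0.00350.
dp/dt = 0.04362 − 0.00350 = 0.04012.

0.040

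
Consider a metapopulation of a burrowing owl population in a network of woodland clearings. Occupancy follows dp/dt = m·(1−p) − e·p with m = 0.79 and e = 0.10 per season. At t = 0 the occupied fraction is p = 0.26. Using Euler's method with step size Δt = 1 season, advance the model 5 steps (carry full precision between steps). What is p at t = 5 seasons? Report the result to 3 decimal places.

0.888

Update rule: p ← p + [m·(1−p) − e·p]·Δt with Δt = 1.
  1  |  dp/dt·Δt = +0.558600  |  p_1 = 0.818600
  2  |  dp/dt·Δt = +0.061446  |  p_2 = 0.880046
  3  |  dp/dt·Δt = +0.006759  |  p_3 = 0.886805
  4  |  dp/dt·Δt = +0.000743  |  p_4 = 0.887549
  5  |  dp/dt·Δt = +0.000082  |  p_5 = 0.887630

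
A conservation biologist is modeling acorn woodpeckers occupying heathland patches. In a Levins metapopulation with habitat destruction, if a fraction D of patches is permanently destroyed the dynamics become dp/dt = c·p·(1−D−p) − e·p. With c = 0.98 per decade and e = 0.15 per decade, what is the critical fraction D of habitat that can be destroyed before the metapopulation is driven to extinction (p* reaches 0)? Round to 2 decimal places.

0.85

The nontrivial equilibrium is p* = (1−D) − e/c; extinction occurs when this hits zero.
So D_crit = 1 − e/c = 1 − 0.15/0.98 = 1 − 0.1531 = 0.8469.
This equals the undisturbed p*, a classic result of Lande's extension.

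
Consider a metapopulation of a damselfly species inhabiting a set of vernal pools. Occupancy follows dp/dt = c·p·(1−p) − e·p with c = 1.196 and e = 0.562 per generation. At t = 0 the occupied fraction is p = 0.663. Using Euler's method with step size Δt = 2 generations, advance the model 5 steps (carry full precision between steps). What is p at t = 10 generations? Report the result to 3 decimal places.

Update rule: p ← p + [c·p·(1−p) − e·p]·Δt with Δt = 2.
  1  |  dp/dt·Δt = -0.210765  |  p_1 = 0.452235
  2  |  dp/dt·Δt = +0.084231  |  p_2 = 0.536466
  3  |  dp/dt·Δt = -0.008168  |  p_3 = 0.528298
  4  |  dp/dt·Δt = +0.002278  |  p_4 = 0.530576
  5  |  dp/dt·Δt = -0.000603  |  p_5 = 0.529972

0.530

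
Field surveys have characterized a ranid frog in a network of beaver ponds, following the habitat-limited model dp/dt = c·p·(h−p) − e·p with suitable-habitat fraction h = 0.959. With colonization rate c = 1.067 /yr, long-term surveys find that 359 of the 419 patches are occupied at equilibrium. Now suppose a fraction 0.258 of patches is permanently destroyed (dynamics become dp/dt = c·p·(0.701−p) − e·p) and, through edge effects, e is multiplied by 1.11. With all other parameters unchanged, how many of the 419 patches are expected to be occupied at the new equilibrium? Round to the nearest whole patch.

246

Observed p* = 359/419 = 0.85680.
Balance c(h−p*) = e gives e = 1.067×(0.959 − 0.85680) = 0.10905.
New p* = 0.701 − e/c = 0.701 − 0.12105/1.06700 = 0.58755.
Expected occupied = 419 × 0.58755 = 246.18 ≈ 246.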